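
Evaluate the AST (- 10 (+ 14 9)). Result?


Evaluate inner: (+ 14 9) = 23
Evaluate root: (- 10 23) = -13
Result: -13


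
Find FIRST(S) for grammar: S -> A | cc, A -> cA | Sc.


Per alternative of S: FIRST(A) = {c}; FIRST(cc) = {c}
FIRST(S) = {c}


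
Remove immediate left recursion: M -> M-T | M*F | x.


Left-recursive alternatives: M-T, M*F; non-recursive: x
Introduce M': M -> xM', M' -> -TM' | *FM' | ε


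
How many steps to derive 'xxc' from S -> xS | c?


Derivation: S => xS => xxS => xxc
Steps: 3


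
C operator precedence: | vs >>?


'>>' is shift (level 8); '|' is bitwise OR (level 3)
Higher level binds tighter
'>>' has higher precedence than '|'


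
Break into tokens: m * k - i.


Scan left to right, longest-match per lexeme
Tokens: ID(m), OP(*), ID(k), OP(-), ID(i)


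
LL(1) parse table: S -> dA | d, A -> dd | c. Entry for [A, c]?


For [A, c]: 'c' ∈ FIRST(c)
Entry: A -> c


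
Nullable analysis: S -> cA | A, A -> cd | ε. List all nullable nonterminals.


A nonterminal is nullable iff some alternative derives ε (directly, or every symbol in it is nullable)
Nullable: {A, S}


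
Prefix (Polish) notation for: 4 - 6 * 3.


'*' binds tighter: tree is (- 4 (* 6 3))
Prefix: - 4 * 6 3


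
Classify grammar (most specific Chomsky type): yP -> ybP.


LHS has context (more than one symbol) and |LHS| ≤ |RHS|
Classification: Type 1 (Context-Sensitive)


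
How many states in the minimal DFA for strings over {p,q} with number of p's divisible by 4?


Track (count of p) mod 4: states 0..3, accept at 0
Minimal DFA: 4 states


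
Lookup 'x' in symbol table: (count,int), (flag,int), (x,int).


Lookup 'x' → type int


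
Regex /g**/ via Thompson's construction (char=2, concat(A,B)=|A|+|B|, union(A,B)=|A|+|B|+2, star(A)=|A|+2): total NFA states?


Syntax tree has 1 char leaf(s), 0 union(s), 2 star(s)
chars contribute 1×2 = 2; each union adds +2; each star adds +2
Total: 2 + 0 + 4 = 6 states


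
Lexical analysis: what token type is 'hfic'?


Pattern: letter/underscore followed by alphanumerics, not a keyword
Type: IDENTIFIER


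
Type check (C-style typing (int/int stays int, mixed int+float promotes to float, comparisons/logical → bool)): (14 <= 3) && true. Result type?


Operand types: bool && bool
Rule: logical operators take bool operands and yield bool
Result type: bool


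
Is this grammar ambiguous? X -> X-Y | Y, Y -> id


precedence layered via separate nonterminal Y: deterministic
Unambiguous


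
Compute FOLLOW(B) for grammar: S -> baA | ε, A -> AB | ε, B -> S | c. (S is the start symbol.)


$ ∈ FOLLOW(S). For each A -> αBβ: add FIRST(β)\{ε} to FOLLOW(B); if β nullable, add FOLLOW(A).
FOLLOW(B) = {$, b, c}


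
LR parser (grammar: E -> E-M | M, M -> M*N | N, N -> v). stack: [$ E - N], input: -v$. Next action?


'N' (not preceded by M*) is the handle for M -> N
Action: reduce (M -> N)


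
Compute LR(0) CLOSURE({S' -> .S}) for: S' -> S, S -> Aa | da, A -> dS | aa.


Start: S' -> .S
For each item with dot before a nonterminal B, add B -> .γ for every B-production
Closure: [S' -> .S, S -> .Aa, S -> .da, A -> .dS, A -> .aa]


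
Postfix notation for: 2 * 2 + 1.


Left to right (same or higher precedence on left)
Postfix: 2 2 * 1 +


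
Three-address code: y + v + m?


Break into single-operator statements:
t1 = y + v
t2 = t1 + m


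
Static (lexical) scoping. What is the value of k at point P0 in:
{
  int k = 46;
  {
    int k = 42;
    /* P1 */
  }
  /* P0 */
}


k declared in the same block as P0
k = 46


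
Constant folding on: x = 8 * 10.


8 * 10 = 80 at compile time
Optimized: x = 80


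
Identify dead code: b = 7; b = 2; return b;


first assignment to b is overwritten before any read
Dead: 'b = 7'


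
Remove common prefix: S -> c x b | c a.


Common prefix: 'c'
Factored: S -> c S', S' -> x b | a


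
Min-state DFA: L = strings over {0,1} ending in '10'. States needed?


Track the longest suffix of input matching a prefix of '10': 3 classes (prefixes of length 0..2)
Minimal DFA: 3 states


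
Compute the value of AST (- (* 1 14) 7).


Evaluate inner: (* 1 14) = 14
Evaluate root: (- 14 7) = 7
Result: 7


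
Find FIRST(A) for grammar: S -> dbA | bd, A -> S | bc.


Per alternative of A: FIRST(S) = {b, d}; FIRST(bc) = {b}
FIRST(A) = {b, d}


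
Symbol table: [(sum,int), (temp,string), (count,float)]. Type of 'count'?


Lookup 'count' → type float


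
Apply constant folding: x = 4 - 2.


4 - 2 = 2 at compile time
Optimized: x = 2


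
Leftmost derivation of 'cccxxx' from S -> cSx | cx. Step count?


Derivation: S => cSx => ccSxx => cccxxx
Steps: 3


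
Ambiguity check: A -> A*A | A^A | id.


'id*id^id' has two parse trees (no precedence encoded between * and ^)
Ambiguous


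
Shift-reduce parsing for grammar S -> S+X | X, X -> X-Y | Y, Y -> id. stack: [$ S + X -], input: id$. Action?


no handle; shift 'id'
Action: shift


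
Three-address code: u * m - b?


Break into single-operator statements:
t1 = u * m
t2 = t1 - b


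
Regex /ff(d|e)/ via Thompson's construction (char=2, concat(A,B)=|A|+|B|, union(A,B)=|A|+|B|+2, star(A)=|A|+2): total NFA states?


Syntax tree has 4 char leaf(s), 1 union(s), 0 star(s)
chars contribute 4×2 = 8; each union adds +2; each star adds +2
Total: 8 + 2 + 0 = 10 states


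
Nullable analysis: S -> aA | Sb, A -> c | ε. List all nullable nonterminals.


A nonterminal is nullable iff some alternative derives ε (directly, or every symbol in it is nullable)
Nullable: {A}


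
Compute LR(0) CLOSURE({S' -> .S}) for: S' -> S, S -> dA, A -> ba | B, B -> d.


Start: S' -> .S
For each item with dot before a nonterminal B, add B -> .γ for every B-production
Closure: [S' -> .S, S -> .dA]


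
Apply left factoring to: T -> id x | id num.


Common prefix: 'id'
Factored: T -> id T', T' -> x | num


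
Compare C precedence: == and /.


'/' is multiplicative (level 10); '==' is equality (level 6)
Higher level binds tighter
'/' has higher precedence than '=='


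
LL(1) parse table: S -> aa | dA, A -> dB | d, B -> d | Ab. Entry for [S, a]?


For [S, a]: 'a' ∈ FIRST(aa)
Entry: S -> aa


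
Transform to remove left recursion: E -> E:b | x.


Left-recursive alternatives: E:b; non-recursive: x
Introduce E': E -> xE', E' -> :bE' | ε


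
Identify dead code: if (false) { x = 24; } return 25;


condition is constant false, so the whole block is unreachable
Dead: 'if (false) { x = 24; }'


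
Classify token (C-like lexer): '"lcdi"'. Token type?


Pattern: double-quoted sequence
Type: STRING_LITERAL


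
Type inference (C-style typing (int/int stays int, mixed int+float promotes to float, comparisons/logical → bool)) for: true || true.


Operand types: bool || bool
Rule: logical operators take bool operands and yield bool
Result type: bool


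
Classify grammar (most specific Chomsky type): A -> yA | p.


Right-linear: every RHS is a terminal or a terminal followed by one nonterminal
Classification: Type 3 (Regular)


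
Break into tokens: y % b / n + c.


Scan left to right, longest-match per lexeme
Tokens: ID(y), OP(%), ID(b), OP(/), ID(n), OP(+), ID(c)


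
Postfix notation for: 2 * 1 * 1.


Left to right (same or higher precedence on left)
Postfix: 2 1 * 1 *


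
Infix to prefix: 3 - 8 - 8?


left-to-right (same/higher precedence on left): tree is (- (- 3 8) 8)
Prefix: - - 3 8 8


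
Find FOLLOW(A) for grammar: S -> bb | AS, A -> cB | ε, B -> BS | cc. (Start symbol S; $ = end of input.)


$ ∈ FOLLOW(S). For each A -> αBβ: add FIRST(β)\{ε} to FOLLOW(B); if β nullable, add FOLLOW(A).
FOLLOW(A) = {b, c}


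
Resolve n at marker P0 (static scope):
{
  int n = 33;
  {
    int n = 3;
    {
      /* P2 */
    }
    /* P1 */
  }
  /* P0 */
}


n declared in the same block as P0
n = 33


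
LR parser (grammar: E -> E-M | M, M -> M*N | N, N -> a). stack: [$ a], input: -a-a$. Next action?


'a' on top is the handle for N -> a
Action: reduce (N -> a)


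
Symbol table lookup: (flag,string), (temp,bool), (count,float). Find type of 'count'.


Lookup 'count' → type float


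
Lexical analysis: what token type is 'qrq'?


Pattern: letter/underscore followed by alphanumerics, not a keyword
Type: IDENTIFIER


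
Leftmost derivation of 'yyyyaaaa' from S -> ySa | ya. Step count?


Derivation: S => ySa => yySaa => yyySaaa => yyyyaaaa
Steps: 4


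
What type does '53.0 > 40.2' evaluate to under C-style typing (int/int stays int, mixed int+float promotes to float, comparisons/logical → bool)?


Operand types: float > float
Rule: comparison yields bool
Result type: bool


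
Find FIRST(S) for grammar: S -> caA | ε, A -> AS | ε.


Per alternative of S: FIRST(caA) = {c}; FIRST(ε) = {ε}
FIRST(S) = {c, ε}


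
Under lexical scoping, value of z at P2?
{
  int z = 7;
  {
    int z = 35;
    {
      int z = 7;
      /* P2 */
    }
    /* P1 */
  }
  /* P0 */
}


z declared in the same block as P2
z = 7


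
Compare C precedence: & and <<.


'<<' is shift (level 8); '&' is bitwise AND (level 5)
Higher level binds tighter
'<<' has higher precedence than '&'


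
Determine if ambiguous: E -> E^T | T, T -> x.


precedence layered via separate nonterminal T: deterministic
Unambiguous


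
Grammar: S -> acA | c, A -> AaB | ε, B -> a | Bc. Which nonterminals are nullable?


A nonterminal is nullable iff some alternative derives ε (directly, or every symbol in it is nullable)
Nullable: {A}


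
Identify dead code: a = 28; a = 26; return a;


first assignment to a is overwritten before any read
Dead: 'a = 28'


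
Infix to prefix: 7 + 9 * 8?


'*' binds tighter: tree is (+ 7 (* 9 8))
Prefix: + 7 * 9 8


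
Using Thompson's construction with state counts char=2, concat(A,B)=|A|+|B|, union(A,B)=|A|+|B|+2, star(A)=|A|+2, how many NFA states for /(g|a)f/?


Syntax tree has 3 char leaf(s), 1 union(s), 0 star(s)
chars contribute 3×2 = 6; each union adds +2; each star adds +2
Total: 6 + 2 + 0 = 8 states


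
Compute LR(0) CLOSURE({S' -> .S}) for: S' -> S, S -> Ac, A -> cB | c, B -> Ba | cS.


Start: S' -> .S
For each item with dot before a nonterminal B, add B -> .γ for every B-production
Closure: [S' -> .S, S -> .Ac, A -> .cB, A -> .c]


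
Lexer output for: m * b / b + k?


Scan left to right, longest-match per lexeme
Tokens: ID(m), OP(*), ID(b), OP(/), ID(b), OP(+), ID(k)


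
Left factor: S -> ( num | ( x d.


Common prefix: '('
Factored: S -> ( S', S' -> num | x d


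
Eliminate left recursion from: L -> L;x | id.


Left-recursive alternatives: L;x; non-recursive: id
Introduce L': L -> idL', L' -> ;xL' | ε


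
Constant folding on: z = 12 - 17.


12 - 17 = -5 at compile time
Optimized: z = -5


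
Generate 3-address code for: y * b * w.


Break into single-operator statements:
t1 = y * b
t2 = t1 * w


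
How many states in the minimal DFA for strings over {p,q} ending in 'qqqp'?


Track the longest suffix of input matching a prefix of 'qqqp': 5 classes (prefixes of length 0..4)
Minimal DFA: 5 states


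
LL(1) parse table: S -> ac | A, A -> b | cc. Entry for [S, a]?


For [S, a]: 'a' ∈ FIRST(ac)
Entry: S -> ac


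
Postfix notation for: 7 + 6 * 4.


* has higher precedence, evaluate 6*4 first
Postfix: 7 6 4 * +


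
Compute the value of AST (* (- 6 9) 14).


Evaluate inner: (- 6 9) = -3
Evaluate root: (* -3 14) = -42
Result: -42


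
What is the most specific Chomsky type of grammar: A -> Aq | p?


Left-linear: every RHS is a terminal or one nonterminal followed by a terminal
Classification: Type 3 (Regular)


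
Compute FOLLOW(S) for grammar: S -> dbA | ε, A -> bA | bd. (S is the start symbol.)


$ ∈ FOLLOW(S). For each A -> αBβ: add FIRST(β)\{ε} to FOLLOW(B); if β nullable, add FOLLOW(A).
FOLLOW(S) = {$}


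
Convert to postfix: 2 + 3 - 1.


Left to right (same or higher precedence on left)
Postfix: 2 3 + 1 -


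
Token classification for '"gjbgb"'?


Pattern: double-quoted sequence
Type: STRING_LITERAL


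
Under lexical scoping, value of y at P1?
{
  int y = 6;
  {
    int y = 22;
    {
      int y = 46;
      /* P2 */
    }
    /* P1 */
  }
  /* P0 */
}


y declared in the same block as P1
y = 22


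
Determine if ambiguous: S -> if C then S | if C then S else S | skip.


dangling else: 'if C then if C then skip else skip' parses two ways
Ambiguous


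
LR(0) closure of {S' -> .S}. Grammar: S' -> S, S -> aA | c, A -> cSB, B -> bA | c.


Start: S' -> .S
For each item with dot before a nonterminal B, add B -> .γ for every B-production
Closure: [S' -> .S, S -> .aA, S -> .c]


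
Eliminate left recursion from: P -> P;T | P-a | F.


Left-recursive alternatives: P;T, P-a; non-recursive: F
Introduce P': P -> FP', P' -> ;TP' | -aP' | ε


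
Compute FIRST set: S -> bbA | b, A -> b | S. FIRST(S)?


Per alternative of S: FIRST(bbA) = {b}; FIRST(b) = {b}
FIRST(S) = {b}


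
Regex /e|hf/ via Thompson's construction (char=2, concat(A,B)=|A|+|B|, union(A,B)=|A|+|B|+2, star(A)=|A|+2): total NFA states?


Syntax tree has 3 char leaf(s), 1 union(s), 0 star(s)
chars contribute 3×2 = 6; each union adds +2; each star adds +2
Total: 6 + 2 + 0 = 8 states


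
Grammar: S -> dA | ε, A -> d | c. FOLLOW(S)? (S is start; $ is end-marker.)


$ ∈ FOLLOW(S). For each A -> αBβ: add FIRST(β)\{ε} to FOLLOW(B); if β nullable, add FOLLOW(A).
FOLLOW(S) = {$}


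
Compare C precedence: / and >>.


'/' is multiplicative (level 10); '>>' is shift (level 8)
Higher level binds tighter
'/' has higher precedence than '>>'


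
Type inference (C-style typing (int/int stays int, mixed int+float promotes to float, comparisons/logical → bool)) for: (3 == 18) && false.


Operand types: bool && bool
Rule: logical operators take bool operands and yield bool
Result type: bool


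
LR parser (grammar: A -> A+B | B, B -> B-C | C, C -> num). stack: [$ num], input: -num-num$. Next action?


'num' on top is the handle for C -> num
Action: reduce (C -> num)


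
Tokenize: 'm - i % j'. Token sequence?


Scan left to right, longest-match per lexeme
Tokens: ID(m), OP(-), ID(i), OP(%), ID(j)


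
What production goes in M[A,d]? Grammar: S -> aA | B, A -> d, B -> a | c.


For [A, d]: 'd' ∈ FIRST(d)
Entry: A -> d


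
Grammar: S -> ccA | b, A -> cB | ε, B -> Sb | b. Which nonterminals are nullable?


A nonterminal is nullable iff some alternative derives ε (directly, or every symbol in it is nullable)
Nullable: {A}


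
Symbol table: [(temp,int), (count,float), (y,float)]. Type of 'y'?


Lookup 'y' → type float


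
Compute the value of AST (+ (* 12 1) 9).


Evaluate inner: (* 12 1) = 12
Evaluate root: (+ 12 9) = 21
Result: 21


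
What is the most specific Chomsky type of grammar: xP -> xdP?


LHS has context (more than one symbol) and |LHS| ≤ |RHS|
Classification: Type 1 (Context-Sensitive)


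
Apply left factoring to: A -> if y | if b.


Common prefix: 'if'
Factored: A -> if A', A' -> y | b


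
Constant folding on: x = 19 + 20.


19 + 20 = 39 at compile time
Optimized: x = 39


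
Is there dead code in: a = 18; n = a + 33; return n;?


a is read by n's definition; n is returned
No dead code


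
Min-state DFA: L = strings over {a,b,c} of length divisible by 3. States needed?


Track length mod 3: states 0..2, accept at 0
Minimal DFA: 3 states


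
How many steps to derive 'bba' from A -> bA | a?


Derivation: A => bA => bbA => bba
Steps: 3


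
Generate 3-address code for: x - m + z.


Break into single-operator statements:
t1 = x - m
t2 = t1 + z


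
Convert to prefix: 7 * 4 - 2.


left-to-right (same/higher precedence on left): tree is (- (* 7 4) 2)
Prefix: - * 7 4 2


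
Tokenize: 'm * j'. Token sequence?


Scan left to right, longest-match per lexeme
Tokens: ID(m), OP(*), ID(j)


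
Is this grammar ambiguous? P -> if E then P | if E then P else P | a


dangling else: 'if E then if E then a else a' parses two ways
Ambiguous


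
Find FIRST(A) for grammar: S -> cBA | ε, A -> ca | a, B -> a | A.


Per alternative of A: FIRST(ca) = {c}; FIRST(a) = {a}
FIRST(A) = {a, c}


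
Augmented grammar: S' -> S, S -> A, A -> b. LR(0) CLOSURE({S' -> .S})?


Start: S' -> .S
For each item with dot before a nonterminal B, add B -> .γ for every B-production
Closure: [S' -> .S, S -> .A, A -> .b]


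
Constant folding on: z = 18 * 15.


18 * 15 = 270 at compile time
Optimized: z = 270


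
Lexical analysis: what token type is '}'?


Pattern: delimiter/punctuation
Type: PUNCTUATION


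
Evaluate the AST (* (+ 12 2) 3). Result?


Evaluate inner: (+ 12 2) = 14
Evaluate root: (* 14 3) = 42
Result: 42


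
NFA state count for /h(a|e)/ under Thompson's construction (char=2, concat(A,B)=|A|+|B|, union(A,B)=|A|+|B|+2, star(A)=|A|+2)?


Syntax tree has 3 char leaf(s), 1 union(s), 0 star(s)
chars contribute 3×2 = 6; each union adds +2; each star adds +2
Total: 6 + 2 + 0 = 8 states


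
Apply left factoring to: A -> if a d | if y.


Common prefix: 'if'
Factored: A -> if A', A' -> a d | y


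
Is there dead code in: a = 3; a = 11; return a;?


first assignment to a is overwritten before any read
Dead: 'a = 3'


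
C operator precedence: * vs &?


'*' is multiplicative (level 10); '&' is bitwise AND (level 5)
Higher level binds tighter
'*' has higher precedence than '&'


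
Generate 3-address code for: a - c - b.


Break into single-operator statements:
t1 = a - c
t2 = t1 - b


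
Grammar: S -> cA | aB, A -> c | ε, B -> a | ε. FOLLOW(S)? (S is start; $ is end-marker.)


$ ∈ FOLLOW(S). For each A -> αBβ: add FIRST(β)\{ε} to FOLLOW(B); if β nullable, add FOLLOW(A).
FOLLOW(S) = {$}


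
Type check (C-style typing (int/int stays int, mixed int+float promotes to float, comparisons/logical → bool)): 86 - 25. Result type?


Operand types: int - int
Rule: mixed int/float promotes to float; int/int stays int
Result type: int


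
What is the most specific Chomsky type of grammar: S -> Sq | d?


Left-linear: every RHS is a terminal or one nonterminal followed by a terminal
Classification: Type 3 (Regular)


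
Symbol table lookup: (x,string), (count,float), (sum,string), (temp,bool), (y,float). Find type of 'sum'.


Lookup 'sum' → type string


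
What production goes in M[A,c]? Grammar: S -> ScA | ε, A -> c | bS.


For [A, c]: 'c' ∈ FIRST(c)
Entry: A -> c


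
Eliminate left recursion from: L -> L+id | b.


Left-recursive alternatives: L+id; non-recursive: b
Introduce L': L -> bL', L' -> +idL' | ε


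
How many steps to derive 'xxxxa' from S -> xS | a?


Derivation: S => xS => xxS => xxxS => xxxxS => xxxxa
Steps: 5


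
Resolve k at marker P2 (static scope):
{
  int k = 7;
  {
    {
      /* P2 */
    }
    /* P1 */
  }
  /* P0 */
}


P2's block does not declare k; resolves to the enclosing declaration at depth 0
k = 7


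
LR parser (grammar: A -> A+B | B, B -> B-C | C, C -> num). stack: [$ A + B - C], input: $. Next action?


handle 'B-C' on top
Action: reduce (B -> B-C)


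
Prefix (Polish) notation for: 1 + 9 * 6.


'*' binds tighter: tree is (+ 1 (* 9 6))
Prefix: + 1 * 9 6


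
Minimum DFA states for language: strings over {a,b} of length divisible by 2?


Track length mod 2: states 0..1, accept at 0
Minimal DFA: 2 states


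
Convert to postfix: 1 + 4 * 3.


* has higher precedence, evaluate 4*3 first
Postfix: 1 4 3 * +


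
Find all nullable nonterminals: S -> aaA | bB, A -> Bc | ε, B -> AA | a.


A nonterminal is nullable iff some alternative derives ε (directly, or every symbol in it is nullable)
Nullable: {A, B}


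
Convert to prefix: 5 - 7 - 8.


left-to-right (same/higher precedence on left): tree is (- (- 5 7) 8)
Prefix: - - 5 7 8


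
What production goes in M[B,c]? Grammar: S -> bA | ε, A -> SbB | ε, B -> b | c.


For [B, c]: 'c' ∈ FIRST(c)
Entry: B -> c


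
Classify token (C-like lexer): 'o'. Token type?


Pattern: letter/underscore followed by alphanumerics, not a keyword
Type: IDENTIFIER


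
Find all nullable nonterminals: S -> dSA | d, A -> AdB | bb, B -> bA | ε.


A nonterminal is nullable iff some alternative derives ε (directly, or every symbol in it is nullable)
Nullable: {B}


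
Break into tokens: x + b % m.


Scan left to right, longest-match per lexeme
Tokens: ID(x), OP(+), ID(b), OP(%), ID(m)


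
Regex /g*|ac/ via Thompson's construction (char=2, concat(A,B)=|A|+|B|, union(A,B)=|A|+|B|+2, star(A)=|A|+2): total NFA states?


Syntax tree has 3 char leaf(s), 1 union(s), 1 star(s)
chars contribute 3×2 = 6; each union adds +2; each star adds +2
Total: 6 + 2 + 2 = 10 states


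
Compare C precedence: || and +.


'+' is additive (level 9); '||' is logical OR (level 1)
Higher level binds tighter
'+' has higher precedence than '||'


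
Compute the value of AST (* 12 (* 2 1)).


Evaluate inner: (* 2 1) = 2
Evaluate root: (* 12 2) = 24
Result: 24


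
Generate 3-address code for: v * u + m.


Break into single-operator statements:
t1 = v * u
t2 = t1 + m


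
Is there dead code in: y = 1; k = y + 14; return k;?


y is read by k's definition; k is returned
No dead code


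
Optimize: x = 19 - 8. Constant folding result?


19 - 8 = 11 at compile time
Optimized: x = 11


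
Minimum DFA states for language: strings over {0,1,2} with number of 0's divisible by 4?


Track (count of 0) mod 4: states 0..3, accept at 0
Minimal DFA: 4 states


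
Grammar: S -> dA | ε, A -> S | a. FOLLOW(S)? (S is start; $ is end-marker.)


$ ∈ FOLLOW(S). For each A -> αBβ: add FIRST(β)\{ε} to FOLLOW(B); if β nullable, add FOLLOW(A).
FOLLOW(S) = {$}


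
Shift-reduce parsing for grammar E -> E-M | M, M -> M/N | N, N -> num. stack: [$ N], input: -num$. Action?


'N' (not preceded by M/) is the handle for M -> N
Action: reduce (M -> N)


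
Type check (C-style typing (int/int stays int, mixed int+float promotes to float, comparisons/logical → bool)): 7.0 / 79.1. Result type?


Operand types: float / float
Rule: mixed int/float promotes to float; int/int stays int
Result type: float


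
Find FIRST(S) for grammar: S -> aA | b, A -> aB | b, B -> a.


Per alternative of S: FIRST(aA) = {a}; FIRST(b) = {b}
FIRST(S) = {a, b}


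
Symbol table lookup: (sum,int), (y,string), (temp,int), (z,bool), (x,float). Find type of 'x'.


Lookup 'x' → type float


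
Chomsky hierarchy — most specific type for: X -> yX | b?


Right-linear: every RHS is a terminal or a terminal followed by one nonterminal
Classification: Type 3 (Regular)


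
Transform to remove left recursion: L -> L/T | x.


Left-recursive alternatives: L/T; non-recursive: x
Introduce L': L -> xL', L' -> /TL' | ε


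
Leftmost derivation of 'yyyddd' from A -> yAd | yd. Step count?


Derivation: A => yAd => yyAdd => yyyddd
Steps: 3


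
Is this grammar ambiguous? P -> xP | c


right-linear, alternatives start with distinct terminals 'x' vs 'c': unique leftmost derivation
Unambiguous


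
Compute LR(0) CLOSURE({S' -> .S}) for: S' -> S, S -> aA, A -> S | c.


Start: S' -> .S
For each item with dot before a nonterminal B, add B -> .γ for every B-production
Closure: [S' -> .S, S -> .aA]


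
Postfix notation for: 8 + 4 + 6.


Left to right (same or higher precedence on left)
Postfix: 8 4 + 6 +


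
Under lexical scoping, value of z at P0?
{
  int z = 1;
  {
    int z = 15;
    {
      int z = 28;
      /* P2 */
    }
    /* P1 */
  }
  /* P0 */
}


z declared in the same block as P0
z = 1


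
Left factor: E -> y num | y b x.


Common prefix: 'y'
Factored: E -> y E', E' -> num | b x


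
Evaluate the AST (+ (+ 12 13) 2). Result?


Evaluate inner: (+ 12 13) = 25
Evaluate root: (+ 25 2) = 27
Result: 27


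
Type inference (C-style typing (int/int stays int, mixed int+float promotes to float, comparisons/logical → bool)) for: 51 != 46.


Operand types: int != int
Rule: comparison yields bool
Result type: bool


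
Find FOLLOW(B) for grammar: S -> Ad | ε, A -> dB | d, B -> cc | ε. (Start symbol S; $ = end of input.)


$ ∈ FOLLOW(S). For each A -> αBβ: add FIRST(β)\{ε} to FOLLOW(B); if β nullable, add FOLLOW(A).
FOLLOW(B) = {d}


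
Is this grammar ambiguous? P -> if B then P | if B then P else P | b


dangling else: 'if B then if B then b else b' parses two ways
Ambiguous


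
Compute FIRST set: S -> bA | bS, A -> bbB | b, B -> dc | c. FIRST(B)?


Per alternative of B: FIRST(dc) = {d}; FIRST(c) = {c}
FIRST(B) = {c, d}


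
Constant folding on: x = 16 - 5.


16 - 5 = 11 at compile time
Optimized: x = 11


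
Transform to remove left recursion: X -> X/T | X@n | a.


Left-recursive alternatives: X/T, X@n; non-recursive: a
Introduce X': X -> aX', X' -> /TX' | @nX' | ε


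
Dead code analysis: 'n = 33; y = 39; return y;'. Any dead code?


n is assigned but never read
Dead: 'n = 33'


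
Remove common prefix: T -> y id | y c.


Common prefix: 'y'
Factored: T -> y T', T' -> id | c


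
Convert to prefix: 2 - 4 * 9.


'*' binds tighter: tree is (- 2 (* 4 9))
Prefix: - 2 * 4 9


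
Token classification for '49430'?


Pattern: digits only
Type: INTEGER_LITERAL


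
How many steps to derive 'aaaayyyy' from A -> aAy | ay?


Derivation: A => aAy => aaAyy => aaaAyyy => aaaayyyy
Steps: 4


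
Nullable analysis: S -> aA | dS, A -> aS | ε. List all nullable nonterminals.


A nonterminal is nullable iff some alternative derives ε (directly, or every symbol in it is nullable)
Nullable: {A}


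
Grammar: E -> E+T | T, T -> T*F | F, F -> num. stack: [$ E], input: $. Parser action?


start symbol E on stack, input exhausted
Action: accept


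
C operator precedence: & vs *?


'*' is multiplicative (level 10); '&' is bitwise AND (level 5)
Higher level binds tighter
'*' has higher precedence than '&'


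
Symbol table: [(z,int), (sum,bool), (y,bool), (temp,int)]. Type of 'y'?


Lookup 'y' → type bool


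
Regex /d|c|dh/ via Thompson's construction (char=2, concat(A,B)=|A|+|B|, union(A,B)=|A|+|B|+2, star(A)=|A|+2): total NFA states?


Syntax tree has 4 char leaf(s), 2 union(s), 0 star(s)
chars contribute 4×2 = 8; each union adds +2; each star adds +2
Total: 8 + 4 + 0 = 12 states


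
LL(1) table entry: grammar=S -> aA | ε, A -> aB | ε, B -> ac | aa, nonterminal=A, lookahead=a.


For [A, a]: 'a' ∈ FIRST(aB)
Entry: A -> aB


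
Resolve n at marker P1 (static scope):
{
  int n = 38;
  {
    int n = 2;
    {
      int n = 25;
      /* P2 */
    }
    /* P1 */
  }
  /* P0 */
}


n declared in the same block as P1
n = 2


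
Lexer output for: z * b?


Scan left to right, longest-match per lexeme
Tokens: ID(z), OP(*), ID(b)


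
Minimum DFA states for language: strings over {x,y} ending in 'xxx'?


Track the longest suffix of input matching a prefix of 'xxx': 4 classes (prefixes of length 0..3)
Minimal DFA: 4 states


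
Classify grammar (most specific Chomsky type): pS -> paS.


LHS has context (more than one symbol) and |LHS| ≤ |RHS|
Classification: Type 1 (Context-Sensitive)


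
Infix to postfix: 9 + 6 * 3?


* has higher precedence, evaluate 6*3 first
Postfix: 9 6 3 * +


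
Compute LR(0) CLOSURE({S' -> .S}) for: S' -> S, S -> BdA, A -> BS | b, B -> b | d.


Start: S' -> .S
For each item with dot before a nonterminal B, add B -> .γ for every B-production
Closure: [S' -> .S, S -> .BdA, B -> .b, B -> .d]


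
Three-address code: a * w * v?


Break into single-operator statements:
t1 = a * w
t2 = t1 * v


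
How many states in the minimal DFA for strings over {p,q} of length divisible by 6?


Track length mod 6: states 0..5, accept at 0
Minimal DFA: 6 states


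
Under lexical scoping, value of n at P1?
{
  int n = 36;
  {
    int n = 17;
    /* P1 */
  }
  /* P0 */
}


n declared in the same block as P1
n = 17


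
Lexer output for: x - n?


Scan left to right, longest-match per lexeme
Tokens: ID(x), OP(-), ID(n)


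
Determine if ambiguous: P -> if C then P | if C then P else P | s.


dangling else: 'if C then if C then s else s' parses two ways
Ambiguous


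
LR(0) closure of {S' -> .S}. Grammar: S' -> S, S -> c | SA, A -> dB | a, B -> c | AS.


Start: S' -> .S
For each item with dot before a nonterminal B, add B -> .γ for every B-production
Closure: [S' -> .S, S -> .c, S -> .SA]


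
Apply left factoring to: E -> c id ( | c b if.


Common prefix: 'c'
Factored: E -> c E', E' -> id ( | b if


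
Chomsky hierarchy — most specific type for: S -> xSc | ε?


Single nonterminal LHS, but x^n c^n is not regular
Classification: Type 2 (Context-Free)


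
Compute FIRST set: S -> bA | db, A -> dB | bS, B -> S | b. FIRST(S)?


Per alternative of S: FIRST(bA) = {b}; FIRST(db) = {d}
FIRST(S) = {b, d}


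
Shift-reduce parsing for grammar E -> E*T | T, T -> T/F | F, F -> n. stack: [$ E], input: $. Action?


start symbol E on stack, input exhausted
Action: accept


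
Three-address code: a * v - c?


Break into single-operator statements:
t1 = a * v
t2 = t1 - c


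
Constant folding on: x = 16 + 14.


16 + 14 = 30 at compile time
Optimized: x = 30


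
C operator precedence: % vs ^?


'%' is multiplicative (level 10); '^' is bitwise XOR (level 4)
Higher level binds tighter
'%' has higher precedence than '^'


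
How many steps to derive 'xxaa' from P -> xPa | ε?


Derivation: P => xPa => xxPaa => xxaa
Steps: 3


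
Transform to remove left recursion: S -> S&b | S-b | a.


Left-recursive alternatives: S&b, S-b; non-recursive: a
Introduce S': S -> aS', S' -> &bS' | -bS' | ε


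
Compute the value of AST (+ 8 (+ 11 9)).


Evaluate inner: (+ 11 9) = 20
Evaluate root: (+ 8 20) = 28
Result: 28


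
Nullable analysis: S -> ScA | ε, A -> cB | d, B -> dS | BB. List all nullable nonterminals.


A nonterminal is nullable iff some alternative derives ε (directly, or every symbol in it is nullable)
Nullable: {S}


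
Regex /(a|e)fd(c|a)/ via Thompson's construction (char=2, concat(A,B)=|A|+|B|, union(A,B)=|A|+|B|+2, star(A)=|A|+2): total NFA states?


Syntax tree has 6 char leaf(s), 2 union(s), 0 star(s)
chars contribute 6×2 = 12; each union adds +2; each star adds +2
Total: 12 + 4 + 0 = 16 states


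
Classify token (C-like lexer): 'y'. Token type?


Pattern: letter/underscore followed by alphanumerics, not a keyword
Type: IDENTIFIER


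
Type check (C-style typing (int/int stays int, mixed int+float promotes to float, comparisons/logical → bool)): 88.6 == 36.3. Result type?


Operand types: float == float
Rule: comparison yields bool
Result type: bool


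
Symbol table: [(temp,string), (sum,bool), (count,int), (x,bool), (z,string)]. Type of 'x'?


Lookup 'x' → type bool


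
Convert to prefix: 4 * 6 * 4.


left-to-right (same/higher precedence on left): tree is (* (* 4 6) 4)
Prefix: * * 4 6 4


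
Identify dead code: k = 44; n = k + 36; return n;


k is read by n's definition; n is returned
No dead code


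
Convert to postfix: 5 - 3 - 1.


Left to right (same or higher precedence on left)
Postfix: 5 3 - 1 -


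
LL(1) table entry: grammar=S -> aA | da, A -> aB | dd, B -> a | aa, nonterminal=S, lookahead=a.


For [S, a]: 'a' ∈ FIRST(aA)
Entry: S -> aA


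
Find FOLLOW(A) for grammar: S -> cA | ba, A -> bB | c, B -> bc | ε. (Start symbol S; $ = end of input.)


$ ∈ FOLLOW(S). For each A -> αBβ: add FIRST(β)\{ε} to FOLLOW(B); if β nullable, add FOLLOW(A).
FOLLOW(A) = {$}


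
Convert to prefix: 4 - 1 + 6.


left-to-right (same/higher precedence on left): tree is (+ (- 4 1) 6)
Prefix: + - 4 1 6


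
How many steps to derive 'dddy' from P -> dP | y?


Derivation: P => dP => ddP => dddP => dddy
Steps: 4


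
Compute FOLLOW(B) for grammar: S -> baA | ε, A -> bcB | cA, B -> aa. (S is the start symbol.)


$ ∈ FOLLOW(S). For each A -> αBβ: add FIRST(β)\{ε} to FOLLOW(B); if β nullable, add FOLLOW(A).
FOLLOW(B) = {$}


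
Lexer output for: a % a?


Scan left to right, longest-match per lexeme
Tokens: ID(a), OP(%), ID(a)


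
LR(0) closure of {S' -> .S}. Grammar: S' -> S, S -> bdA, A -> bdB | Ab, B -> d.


Start: S' -> .S
For each item with dot before a nonterminal B, add B -> .γ for every B-production
Closure: [S' -> .S, S -> .bdA]


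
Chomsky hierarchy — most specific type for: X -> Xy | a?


Left-linear: every RHS is a terminal or one nonterminal followed by a terminal
Classification: Type 3 (Regular)


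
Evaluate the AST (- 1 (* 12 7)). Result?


Evaluate inner: (* 12 7) = 84
Evaluate root: (- 1 84) = -83
Result: -83


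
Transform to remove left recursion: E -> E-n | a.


Left-recursive alternatives: E-n; non-recursive: a
Introduce E': E -> aE', E' -> -nE' | ε


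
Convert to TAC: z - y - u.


Break into single-operator statements:
t1 = z - y
t2 = t1 - u


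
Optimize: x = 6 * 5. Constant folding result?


6 * 5 = 30 at compile time
Optimized: x = 30


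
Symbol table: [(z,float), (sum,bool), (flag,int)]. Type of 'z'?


Lookup 'z' → type float


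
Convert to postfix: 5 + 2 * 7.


* has higher precedence, evaluate 2*7 first
Postfix: 5 2 7 * +


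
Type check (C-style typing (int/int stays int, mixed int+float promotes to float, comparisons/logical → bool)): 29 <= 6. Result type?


Operand types: int <= int
Rule: comparison yields bool
Result type: bool


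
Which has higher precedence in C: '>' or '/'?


'/' is multiplicative (level 10); '>' is relational (level 7)
Higher level binds tighter
'/' has higher precedence than '>'


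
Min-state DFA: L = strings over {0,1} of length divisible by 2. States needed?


Track length mod 2: states 0..1, accept at 0
Minimal DFA: 2 states


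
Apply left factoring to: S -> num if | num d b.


Common prefix: 'num'
Factored: S -> num S', S' -> if | d b


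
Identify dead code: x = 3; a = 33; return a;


x is assigned but never read
Dead: 'x = 3'


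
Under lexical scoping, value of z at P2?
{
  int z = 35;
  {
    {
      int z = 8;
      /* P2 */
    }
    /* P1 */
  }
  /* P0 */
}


z declared in the same block as P2
z = 8


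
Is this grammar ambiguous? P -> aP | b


right-linear, alternatives start with distinct terminals 'a' vs 'b': unique leftmost derivation
Unambiguous


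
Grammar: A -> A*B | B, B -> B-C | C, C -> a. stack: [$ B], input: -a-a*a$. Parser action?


shift '-' to continue B -> B-C
Action: shift


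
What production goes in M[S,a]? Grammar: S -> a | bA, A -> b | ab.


For [S, a]: 'a' ∈ FIRST(a)
Entry: S -> a


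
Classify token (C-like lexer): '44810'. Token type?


Pattern: digits only
Type: INTEGER_LITERAL


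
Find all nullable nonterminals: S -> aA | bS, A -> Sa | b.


A nonterminal is nullable iff some alternative derives ε (directly, or every symbol in it is nullable)
Nullable: {}


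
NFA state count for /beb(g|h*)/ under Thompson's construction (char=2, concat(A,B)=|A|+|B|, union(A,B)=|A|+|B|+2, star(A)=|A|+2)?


Syntax tree has 5 char leaf(s), 1 union(s), 1 star(s)
chars contribute 5×2 = 10; each union adds +2; each star adds +2
Total: 10 + 2 + 2 = 14 states


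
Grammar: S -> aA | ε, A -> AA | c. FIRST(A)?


Per alternative of A: FIRST(AA) = {c}; FIRST(c) = {c}
FIRST(A) = {c}


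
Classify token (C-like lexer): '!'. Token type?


Pattern: operator symbol
Type: OPERATOR


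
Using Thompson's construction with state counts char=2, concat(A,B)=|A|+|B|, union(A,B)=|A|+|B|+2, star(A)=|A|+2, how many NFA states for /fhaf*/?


Syntax tree has 4 char leaf(s), 0 union(s), 1 star(s)
chars contribute 4×2 = 8; each union adds +2; each star adds +2
Total: 8 + 0 + 2 = 10 states


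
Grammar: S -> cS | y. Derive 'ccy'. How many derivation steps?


Derivation: S => cS => ccS => ccy
Steps: 3


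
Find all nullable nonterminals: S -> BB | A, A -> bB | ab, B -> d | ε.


A nonterminal is nullable iff some alternative derives ε (directly, or every symbol in it is nullable)
Nullable: {B, S}


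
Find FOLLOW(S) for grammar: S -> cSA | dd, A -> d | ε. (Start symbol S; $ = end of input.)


$ ∈ FOLLOW(S). For each A -> αBβ: add FIRST(β)\{ε} to FOLLOW(B); if β nullable, add FOLLOW(A).
FOLLOW(S) = {$, d}


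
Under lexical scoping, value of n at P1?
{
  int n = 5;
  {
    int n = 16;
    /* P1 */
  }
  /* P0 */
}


n declared in the same block as P1
n = 16


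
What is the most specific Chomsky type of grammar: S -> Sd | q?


Left-linear: every RHS is a terminal or one nonterminal followed by a terminal
Classification: Type 3 (Regular)


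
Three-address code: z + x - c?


Break into single-operator statements:
t1 = z + x
t2 = t1 - c


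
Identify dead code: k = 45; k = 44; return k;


first assignment to k is overwritten before any read
Dead: 'k = 45'


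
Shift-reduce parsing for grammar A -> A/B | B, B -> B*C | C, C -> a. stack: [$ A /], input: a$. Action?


no handle ('A/' is not any RHS); shift 'a'
Action: shift


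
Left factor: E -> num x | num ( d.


Common prefix: 'num'
Factored: E -> num E', E' -> x | ( d


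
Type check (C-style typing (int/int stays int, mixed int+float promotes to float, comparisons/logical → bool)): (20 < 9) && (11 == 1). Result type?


Operand types: bool && bool
Rule: logical operators take bool operands and yield bool
Result type: bool


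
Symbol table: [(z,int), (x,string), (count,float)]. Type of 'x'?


Lookup 'x' → type string


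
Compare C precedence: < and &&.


'<' is relational (level 7); '&&' is logical AND (level 2)
Higher level binds tighter
'<' has higher precedence than '&&'


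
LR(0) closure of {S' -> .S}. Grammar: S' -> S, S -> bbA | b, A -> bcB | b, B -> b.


Start: S' -> .S
For each item with dot before a nonterminal B, add B -> .γ for every B-production
Closure: [S' -> .S, S -> .bbA, S -> .b]


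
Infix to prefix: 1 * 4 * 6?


left-to-right (same/higher precedence on left): tree is (* (* 1 4) 6)
Prefix: * * 1 4 6


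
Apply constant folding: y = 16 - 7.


16 - 7 = 9 at compile time
Optimized: y = 9


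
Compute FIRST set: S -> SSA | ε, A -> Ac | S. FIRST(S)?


Per alternative of S: FIRST(SSA) = {c, ε}; FIRST(ε) = {ε}
FIRST(S) = {c, ε}


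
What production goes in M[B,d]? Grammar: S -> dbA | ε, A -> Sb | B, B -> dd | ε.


For [B, d]: 'd' ∈ FIRST(dd)
Entry: B -> dd


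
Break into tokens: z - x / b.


Scan left to right, longest-match per lexeme
Tokens: ID(z), OP(-), ID(x), OP(/), ID(b)


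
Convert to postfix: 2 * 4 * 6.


Left to right (same or higher precedence on left)
Postfix: 2 4 * 6 *


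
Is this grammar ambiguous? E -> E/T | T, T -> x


precedence layered via separate nonterminal T: deterministic
Unambiguous


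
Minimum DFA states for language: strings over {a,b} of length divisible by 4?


Track length mod 4: states 0..3, accept at 0
Minimal DFA: 4 states
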